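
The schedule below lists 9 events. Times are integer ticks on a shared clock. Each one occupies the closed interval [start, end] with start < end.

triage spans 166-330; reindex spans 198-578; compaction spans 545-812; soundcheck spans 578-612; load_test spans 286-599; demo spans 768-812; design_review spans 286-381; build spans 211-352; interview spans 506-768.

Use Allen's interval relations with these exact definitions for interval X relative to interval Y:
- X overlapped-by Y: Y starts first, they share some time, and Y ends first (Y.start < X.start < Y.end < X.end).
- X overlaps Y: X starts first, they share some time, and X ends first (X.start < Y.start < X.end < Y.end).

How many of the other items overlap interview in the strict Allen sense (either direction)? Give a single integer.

Target interview = [506, 768].
build [211, 352] → before → no.
compaction [545, 812] → overlapped-by → counts.
demo [768, 812] → met-by → no.
design_review [286, 381] → before → no.
load_test [286, 599] → overlaps → counts.
reindex [198, 578] → overlaps → counts.
soundcheck [578, 612] → during → no.
triage [166, 330] → before → no.
Total: 3.

3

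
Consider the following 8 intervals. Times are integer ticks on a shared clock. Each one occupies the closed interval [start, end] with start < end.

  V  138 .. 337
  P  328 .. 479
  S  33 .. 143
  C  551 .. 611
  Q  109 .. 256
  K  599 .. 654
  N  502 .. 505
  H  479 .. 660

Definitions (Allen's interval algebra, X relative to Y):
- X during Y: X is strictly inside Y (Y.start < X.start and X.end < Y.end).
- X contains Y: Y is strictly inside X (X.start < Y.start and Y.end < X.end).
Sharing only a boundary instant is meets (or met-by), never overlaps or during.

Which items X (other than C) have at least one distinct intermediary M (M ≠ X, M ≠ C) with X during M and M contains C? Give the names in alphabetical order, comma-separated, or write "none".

K, N

Target C = [551, 611].
Intermediaries M with M contains C: H.
Via H — items with X during H: K, N.
Union: K, N.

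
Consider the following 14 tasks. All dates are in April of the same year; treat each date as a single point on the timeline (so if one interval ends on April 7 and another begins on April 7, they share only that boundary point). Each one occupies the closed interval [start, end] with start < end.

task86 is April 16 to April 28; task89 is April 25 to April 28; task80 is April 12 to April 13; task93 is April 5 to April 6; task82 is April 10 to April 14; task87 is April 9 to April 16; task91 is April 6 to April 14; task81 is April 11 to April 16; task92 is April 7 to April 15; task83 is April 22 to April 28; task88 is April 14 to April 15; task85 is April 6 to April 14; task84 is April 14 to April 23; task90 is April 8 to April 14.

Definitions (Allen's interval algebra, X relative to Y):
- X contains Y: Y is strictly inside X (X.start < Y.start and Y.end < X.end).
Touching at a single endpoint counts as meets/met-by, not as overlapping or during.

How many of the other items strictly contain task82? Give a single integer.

Target task82 = [April 10, April 14].
task80 [April 12, April 13] → during → no.
task81 [April 11, April 16] → overlapped-by → no.
task83 [April 22, April 28] → after → no.
task84 [April 14, April 23] → met-by → no.
task85 [April 6, April 14] → finished-by → no.
task86 [April 16, April 28] → after → no.
task87 [April 9, April 16] → contains → counts.
task88 [April 14, April 15] → met-by → no.
task89 [April 25, April 28] → after → no.
task90 [April 8, April 14] → finished-by → no.
task91 [April 6, April 14] → finished-by → no.
task92 [April 7, April 15] → contains → counts.
task93 [April 5, April 6] → before → no.
Total: 2.

2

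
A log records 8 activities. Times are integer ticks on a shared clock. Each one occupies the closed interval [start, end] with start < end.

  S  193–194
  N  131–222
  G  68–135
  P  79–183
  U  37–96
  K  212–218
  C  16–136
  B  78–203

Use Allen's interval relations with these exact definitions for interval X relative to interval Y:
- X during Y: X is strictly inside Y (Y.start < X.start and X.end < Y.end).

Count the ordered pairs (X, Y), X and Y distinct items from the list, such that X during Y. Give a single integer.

6

Checking all 56 ordered pairs for relation 'during'; matching pairs in alphabetical order:
(G, C): G during C ✓
(K, N): K during N ✓
(P, B): P during B ✓
(S, B): S during B ✓
(S, N): S during N ✓
(U, C): U during C ✓
Count: 6.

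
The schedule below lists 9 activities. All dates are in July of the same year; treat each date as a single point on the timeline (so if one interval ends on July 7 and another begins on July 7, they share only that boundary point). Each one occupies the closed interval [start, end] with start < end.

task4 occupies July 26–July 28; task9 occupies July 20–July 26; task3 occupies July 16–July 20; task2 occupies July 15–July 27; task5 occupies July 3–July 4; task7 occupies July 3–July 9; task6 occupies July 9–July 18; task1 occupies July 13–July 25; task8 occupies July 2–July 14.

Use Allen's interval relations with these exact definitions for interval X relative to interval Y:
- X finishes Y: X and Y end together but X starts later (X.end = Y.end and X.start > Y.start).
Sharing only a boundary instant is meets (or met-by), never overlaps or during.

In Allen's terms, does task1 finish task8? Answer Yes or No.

task1 = [July 13, July 25], task8 = [July 2, July 14].
Actual relation of task1 to task8: overlapped-by.
Asked whether 'finishes' holds → No.

No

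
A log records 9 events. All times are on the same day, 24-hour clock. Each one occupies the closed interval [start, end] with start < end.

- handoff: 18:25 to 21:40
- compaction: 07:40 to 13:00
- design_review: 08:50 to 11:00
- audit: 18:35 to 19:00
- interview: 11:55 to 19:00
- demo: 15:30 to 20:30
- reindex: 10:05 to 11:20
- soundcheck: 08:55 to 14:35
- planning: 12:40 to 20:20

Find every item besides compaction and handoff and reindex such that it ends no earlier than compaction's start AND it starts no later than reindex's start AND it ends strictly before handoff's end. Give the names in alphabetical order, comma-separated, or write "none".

Conditions: its end is no earlier than compaction's start (X.end >= 07:40) AND its start is no later than reindex's start (X.start <= 10:05) AND its end is strictly before handoff's end (X.end < 21:40).
audit: end 19:00 >= 07:40? ✓; start 18:35 <= 10:05? ✗; end 19:00 < 21:40? ✓ → no.
demo: end 20:30 >= 07:40? ✓; start 15:30 <= 10:05? ✗; end 20:30 < 21:40? ✓ → no.
design_review: end 11:00 >= 07:40? ✓; start 08:50 <= 10:05? ✓; end 11:00 < 21:40? ✓ → yes.
interview: end 19:00 >= 07:40? ✓; start 11:55 <= 10:05? ✗; end 19:00 < 21:40? ✓ → no.
planning: end 20:20 >= 07:40? ✓; start 12:40 <= 10:05? ✗; end 20:20 < 21:40? ✓ → no.
soundcheck: end 14:35 >= 07:40? ✓; start 08:55 <= 10:05? ✓; end 14:35 < 21:40? ✓ → yes.
Result: design_review, soundcheck.

design_review, soundcheck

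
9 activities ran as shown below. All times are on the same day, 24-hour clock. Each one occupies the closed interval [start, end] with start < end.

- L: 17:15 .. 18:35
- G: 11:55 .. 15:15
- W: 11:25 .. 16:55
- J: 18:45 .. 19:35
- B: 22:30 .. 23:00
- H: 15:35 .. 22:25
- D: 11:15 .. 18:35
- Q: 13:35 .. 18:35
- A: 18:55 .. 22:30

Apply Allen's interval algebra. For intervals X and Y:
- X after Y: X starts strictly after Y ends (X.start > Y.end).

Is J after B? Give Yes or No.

J = [18:45, 19:35], B = [22:30, 23:00].
Actual relation of J to B: before.
Asked whether 'after' holds → No.

No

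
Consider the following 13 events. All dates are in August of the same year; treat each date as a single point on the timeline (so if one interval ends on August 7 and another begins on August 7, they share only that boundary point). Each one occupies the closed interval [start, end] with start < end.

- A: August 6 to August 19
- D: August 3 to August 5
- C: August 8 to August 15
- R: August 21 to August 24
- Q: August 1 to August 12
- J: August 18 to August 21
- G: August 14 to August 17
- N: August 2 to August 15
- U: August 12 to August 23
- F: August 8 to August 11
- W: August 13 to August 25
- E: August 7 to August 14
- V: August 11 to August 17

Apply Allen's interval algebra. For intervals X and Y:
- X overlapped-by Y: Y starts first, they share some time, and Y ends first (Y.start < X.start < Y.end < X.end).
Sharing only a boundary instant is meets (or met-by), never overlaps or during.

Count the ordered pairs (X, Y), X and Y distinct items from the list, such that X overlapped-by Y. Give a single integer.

25

Checking all 156 ordered pairs for relation 'overlapped-by'; matching pairs in alphabetical order:
(A, N): A overlapped-by N ✓
(A, Q): A overlapped-by Q ✓
(C, E): C overlapped-by E ✓
(C, Q): C overlapped-by Q ✓
(E, Q): E overlapped-by Q ✓
(G, C): G overlapped-by C ✓
(G, N): G overlapped-by N ✓
(J, A): J overlapped-by A ✓
(N, Q): N overlapped-by Q ✓
(R, U): R overlapped-by U ✓
(U, A): U overlapped-by A ✓
(U, C): U overlapped-by C ✓
(U, E): U overlapped-by E ✓
(U, N): U overlapped-by N ✓
(U, V): U overlapped-by V ✓
(V, C): V overlapped-by C ✓
(V, E): V overlapped-by E ✓
(V, N): V overlapped-by N ✓
(V, Q): V overlapped-by Q ✓
(W, A): W overlapped-by A ✓
(W, C): W overlapped-by C ✓
(W, E): W overlapped-by E ✓
(W, N): W overlapped-by N ✓
(W, U): W overlapped-by U ✓
... plus 1 further pairs not listed.
Count: 25.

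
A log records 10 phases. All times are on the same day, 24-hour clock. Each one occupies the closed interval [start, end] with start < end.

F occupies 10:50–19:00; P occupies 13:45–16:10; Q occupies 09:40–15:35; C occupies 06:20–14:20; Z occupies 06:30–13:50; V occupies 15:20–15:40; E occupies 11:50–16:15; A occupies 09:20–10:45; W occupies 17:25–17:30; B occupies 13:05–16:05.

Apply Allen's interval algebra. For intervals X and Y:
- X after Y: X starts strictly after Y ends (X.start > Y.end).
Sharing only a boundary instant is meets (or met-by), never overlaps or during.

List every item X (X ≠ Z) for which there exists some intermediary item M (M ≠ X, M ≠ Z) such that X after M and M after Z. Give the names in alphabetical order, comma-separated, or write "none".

W

Target Z = [06:30, 13:50].
Intermediaries M with M after Z: V, W.
Via V — items with X after V: W.
Via W — items with X after W: none.
Union: W.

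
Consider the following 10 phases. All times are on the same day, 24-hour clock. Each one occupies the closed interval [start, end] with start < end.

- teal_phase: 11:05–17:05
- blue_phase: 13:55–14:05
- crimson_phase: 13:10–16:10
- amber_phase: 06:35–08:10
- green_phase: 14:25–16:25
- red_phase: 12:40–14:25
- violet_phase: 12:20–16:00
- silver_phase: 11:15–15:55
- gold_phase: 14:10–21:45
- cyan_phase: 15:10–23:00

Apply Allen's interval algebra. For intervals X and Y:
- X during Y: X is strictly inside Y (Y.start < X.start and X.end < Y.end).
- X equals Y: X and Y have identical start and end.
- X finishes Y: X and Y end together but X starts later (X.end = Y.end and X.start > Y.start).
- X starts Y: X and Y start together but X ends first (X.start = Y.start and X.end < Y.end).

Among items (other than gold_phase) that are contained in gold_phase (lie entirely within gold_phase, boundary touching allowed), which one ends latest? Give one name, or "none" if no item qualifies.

green_phase

Target gold_phase = [14:10, 21:45].
amber_phase [06:35, 08:10] → before → excluded.
blue_phase [13:55, 14:05] → before → excluded.
crimson_phase [13:10, 16:10] → overlaps → excluded.
cyan_phase [15:10, 23:00] → overlapped-by → excluded.
green_phase [14:25, 16:25] → during → candidate.
red_phase [12:40, 14:25] → overlaps → excluded.
silver_phase [11:15, 15:55] → overlaps → excluded.
teal_phase [11:05, 17:05] → overlaps → excluded.
violet_phase [12:20, 16:00] → overlaps → excluded.
Among candidates, latest end is 16:25 → green_phase.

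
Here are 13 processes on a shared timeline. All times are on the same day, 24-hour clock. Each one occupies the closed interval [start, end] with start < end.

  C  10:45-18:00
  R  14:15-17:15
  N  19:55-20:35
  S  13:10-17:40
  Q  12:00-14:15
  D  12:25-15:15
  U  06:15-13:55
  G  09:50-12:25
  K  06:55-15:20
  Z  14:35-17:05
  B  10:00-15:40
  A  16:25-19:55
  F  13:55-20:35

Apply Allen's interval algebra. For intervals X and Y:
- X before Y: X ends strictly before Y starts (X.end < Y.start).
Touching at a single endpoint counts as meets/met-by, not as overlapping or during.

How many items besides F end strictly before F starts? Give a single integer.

Target F = [13:55, 20:35].
A [16:25, 19:55] → during → no.
B [10:00, 15:40] → overlaps → no.
C [10:45, 18:00] → overlaps → no.
D [12:25, 15:15] → overlaps → no.
G [09:50, 12:25] → before → counts.
K [06:55, 15:20] → overlaps → no.
N [19:55, 20:35] → finishes → no.
Q [12:00, 14:15] → overlaps → no.
R [14:15, 17:15] → during → no.
S [13:10, 17:40] → overlaps → no.
U [06:15, 13:55] → meets → no.
Z [14:35, 17:05] → during → no.
Total: 1.

1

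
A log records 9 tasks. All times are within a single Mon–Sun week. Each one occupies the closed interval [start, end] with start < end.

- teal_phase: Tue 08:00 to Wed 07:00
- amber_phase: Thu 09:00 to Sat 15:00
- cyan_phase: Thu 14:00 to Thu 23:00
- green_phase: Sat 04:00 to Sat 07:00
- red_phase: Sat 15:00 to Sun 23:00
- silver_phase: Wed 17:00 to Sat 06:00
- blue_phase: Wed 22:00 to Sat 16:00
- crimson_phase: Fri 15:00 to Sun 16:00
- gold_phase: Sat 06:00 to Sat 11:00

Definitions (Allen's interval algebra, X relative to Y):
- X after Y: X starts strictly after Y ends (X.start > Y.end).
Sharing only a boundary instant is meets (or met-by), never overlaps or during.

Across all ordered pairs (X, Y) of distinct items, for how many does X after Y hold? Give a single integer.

15

Checking all 72 ordered pairs for relation 'after'; matching pairs in alphabetical order:
(amber_phase, teal_phase): amber_phase after teal_phase ✓
(blue_phase, teal_phase): blue_phase after teal_phase ✓
(crimson_phase, cyan_phase): crimson_phase after cyan_phase ✓
(crimson_phase, teal_phase): crimson_phase after teal_phase ✓
(cyan_phase, teal_phase): cyan_phase after teal_phase ✓
(gold_phase, cyan_phase): gold_phase after cyan_phase ✓
(gold_phase, teal_phase): gold_phase after teal_phase ✓
(green_phase, cyan_phase): green_phase after cyan_phase ✓
(green_phase, teal_phase): green_phase after teal_phase ✓
(red_phase, cyan_phase): red_phase after cyan_phase ✓
(red_phase, gold_phase): red_phase after gold_phase ✓
(red_phase, green_phase): red_phase after green_phase ✓
(red_phase, silver_phase): red_phase after silver_phase ✓
(red_phase, teal_phase): red_phase after teal_phase ✓
(silver_phase, teal_phase): silver_phase after teal_phase ✓
Count: 15.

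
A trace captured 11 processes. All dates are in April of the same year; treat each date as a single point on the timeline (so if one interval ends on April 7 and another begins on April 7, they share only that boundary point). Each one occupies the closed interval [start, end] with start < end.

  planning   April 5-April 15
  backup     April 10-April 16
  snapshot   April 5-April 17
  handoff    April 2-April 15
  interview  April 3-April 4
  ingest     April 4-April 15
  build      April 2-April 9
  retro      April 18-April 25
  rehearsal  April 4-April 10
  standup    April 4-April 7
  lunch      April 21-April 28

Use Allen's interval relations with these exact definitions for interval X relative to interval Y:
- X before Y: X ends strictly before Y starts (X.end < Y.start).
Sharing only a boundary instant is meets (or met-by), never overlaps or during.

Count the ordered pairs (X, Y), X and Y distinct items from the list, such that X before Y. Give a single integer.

23

Checking all 110 ordered pairs for relation 'before'; matching pairs in alphabetical order:
(backup, lunch): backup before lunch ✓
(backup, retro): backup before retro ✓
(build, backup): build before backup ✓
(build, lunch): build before lunch ✓
(build, retro): build before retro ✓
(handoff, lunch): handoff before lunch ✓
(handoff, retro): handoff before retro ✓
(ingest, lunch): ingest before lunch ✓
(ingest, retro): ingest before retro ✓
(interview, backup): interview before backup ✓
(interview, lunch): interview before lunch ✓
(interview, planning): interview before planning ✓
(interview, retro): interview before retro ✓
(interview, snapshot): interview before snapshot ✓
(planning, lunch): planning before lunch ✓
(planning, retro): planning before retro ✓
(rehearsal, lunch): rehearsal before lunch ✓
(rehearsal, retro): rehearsal before retro ✓
(snapshot, lunch): snapshot before lunch ✓
(snapshot, retro): snapshot before retro ✓
(standup, backup): standup before backup ✓
(standup, lunch): standup before lunch ✓
(standup, retro): standup before retro ✓
Count: 23.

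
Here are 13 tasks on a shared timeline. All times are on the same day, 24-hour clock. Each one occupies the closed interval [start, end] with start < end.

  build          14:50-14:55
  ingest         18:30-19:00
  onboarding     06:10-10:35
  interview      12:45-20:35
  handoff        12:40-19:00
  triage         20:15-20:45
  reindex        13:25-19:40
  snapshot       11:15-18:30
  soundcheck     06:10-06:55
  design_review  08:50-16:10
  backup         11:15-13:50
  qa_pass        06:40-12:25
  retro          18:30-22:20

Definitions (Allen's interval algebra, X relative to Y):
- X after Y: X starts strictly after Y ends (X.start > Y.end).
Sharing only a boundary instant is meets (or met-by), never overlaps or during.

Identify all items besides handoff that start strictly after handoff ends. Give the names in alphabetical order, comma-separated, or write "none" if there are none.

Target handoff = [12:40, 19:00].
backup [11:15, 13:50] → overlaps → no.
build [14:50, 14:55] → during → no.
design_review [08:50, 16:10] → overlaps → no.
ingest [18:30, 19:00] → finishes → no.
interview [12:45, 20:35] → overlapped-by → no.
onboarding [06:10, 10:35] → before → no.
qa_pass [06:40, 12:25] → before → no.
reindex [13:25, 19:40] → overlapped-by → no.
retro [18:30, 22:20] → overlapped-by → no.
snapshot [11:15, 18:30] → overlaps → no.
soundcheck [06:10, 06:55] → before → no.
triage [20:15, 20:45] → after → yes.
Result: triage.

triage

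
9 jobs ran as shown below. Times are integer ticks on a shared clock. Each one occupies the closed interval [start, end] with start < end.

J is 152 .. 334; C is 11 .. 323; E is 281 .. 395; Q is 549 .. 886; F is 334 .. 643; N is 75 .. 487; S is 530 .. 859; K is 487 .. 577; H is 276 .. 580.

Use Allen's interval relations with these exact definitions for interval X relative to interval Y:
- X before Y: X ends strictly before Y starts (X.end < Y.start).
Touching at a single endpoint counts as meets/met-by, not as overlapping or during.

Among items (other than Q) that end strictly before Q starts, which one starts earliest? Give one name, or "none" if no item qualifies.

C

Target Q = [549, 886].
C [11, 323] → before → candidate.
E [281, 395] → before → candidate.
F [334, 643] → overlaps → excluded.
H [276, 580] → overlaps → excluded.
J [152, 334] → before → candidate.
K [487, 577] → overlaps → excluded.
N [75, 487] → before → candidate.
S [530, 859] → overlaps → excluded.
Among candidates, earliest start is 11 → C.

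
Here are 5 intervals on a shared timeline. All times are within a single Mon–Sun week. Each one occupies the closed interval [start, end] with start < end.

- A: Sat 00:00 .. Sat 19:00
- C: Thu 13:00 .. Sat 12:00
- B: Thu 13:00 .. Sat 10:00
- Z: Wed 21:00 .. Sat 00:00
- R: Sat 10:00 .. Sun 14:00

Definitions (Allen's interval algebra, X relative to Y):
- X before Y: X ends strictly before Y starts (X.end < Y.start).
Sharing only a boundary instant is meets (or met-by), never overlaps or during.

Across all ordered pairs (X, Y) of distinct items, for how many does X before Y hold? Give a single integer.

Checking all 20 ordered pairs for relation 'before'; matching pairs in alphabetical order:
(Z, R): Z before R ✓
Count: 1.

1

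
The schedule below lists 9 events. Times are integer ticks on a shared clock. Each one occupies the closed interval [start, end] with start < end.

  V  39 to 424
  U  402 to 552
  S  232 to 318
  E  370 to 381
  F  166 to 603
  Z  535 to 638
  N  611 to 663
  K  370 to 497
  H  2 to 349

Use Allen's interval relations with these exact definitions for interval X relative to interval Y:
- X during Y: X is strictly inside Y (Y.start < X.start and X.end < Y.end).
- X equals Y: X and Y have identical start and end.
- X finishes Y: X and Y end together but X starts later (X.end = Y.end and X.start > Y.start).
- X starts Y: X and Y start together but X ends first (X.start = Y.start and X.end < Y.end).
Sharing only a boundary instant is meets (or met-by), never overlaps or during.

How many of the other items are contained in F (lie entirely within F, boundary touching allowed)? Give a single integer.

Target F = [166, 603].
E [370, 381] → during → counts.
H [2, 349] → overlaps → no.
K [370, 497] → during → counts.
N [611, 663] → after → no.
S [232, 318] → during → counts.
U [402, 552] → during → counts.
V [39, 424] → overlaps → no.
Z [535, 638] → overlapped-by → no.
Total: 4.

4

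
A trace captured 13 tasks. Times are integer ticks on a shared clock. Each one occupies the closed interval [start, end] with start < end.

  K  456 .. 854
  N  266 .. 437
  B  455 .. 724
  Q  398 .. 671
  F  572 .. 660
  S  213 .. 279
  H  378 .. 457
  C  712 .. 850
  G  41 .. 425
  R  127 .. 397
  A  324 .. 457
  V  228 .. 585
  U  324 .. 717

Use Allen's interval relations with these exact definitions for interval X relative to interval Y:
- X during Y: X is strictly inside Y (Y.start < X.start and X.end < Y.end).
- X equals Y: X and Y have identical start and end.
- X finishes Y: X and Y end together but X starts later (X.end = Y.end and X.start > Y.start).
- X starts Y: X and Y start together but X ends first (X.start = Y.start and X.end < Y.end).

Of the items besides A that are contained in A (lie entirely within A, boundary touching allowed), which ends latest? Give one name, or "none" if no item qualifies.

H

Target A = [324, 457].
B [455, 724] → overlapped-by → excluded.
C [712, 850] → after → excluded.
F [572, 660] → after → excluded.
G [41, 425] → overlaps → excluded.
H [378, 457] → finishes → candidate.
K [456, 854] → overlapped-by → excluded.
N [266, 437] → overlaps → excluded.
Q [398, 671] → overlapped-by → excluded.
R [127, 397] → overlaps → excluded.
S [213, 279] → before → excluded.
U [324, 717] → started-by → excluded.
V [228, 585] → contains → excluded.
Among candidates, latest end is 457 → H.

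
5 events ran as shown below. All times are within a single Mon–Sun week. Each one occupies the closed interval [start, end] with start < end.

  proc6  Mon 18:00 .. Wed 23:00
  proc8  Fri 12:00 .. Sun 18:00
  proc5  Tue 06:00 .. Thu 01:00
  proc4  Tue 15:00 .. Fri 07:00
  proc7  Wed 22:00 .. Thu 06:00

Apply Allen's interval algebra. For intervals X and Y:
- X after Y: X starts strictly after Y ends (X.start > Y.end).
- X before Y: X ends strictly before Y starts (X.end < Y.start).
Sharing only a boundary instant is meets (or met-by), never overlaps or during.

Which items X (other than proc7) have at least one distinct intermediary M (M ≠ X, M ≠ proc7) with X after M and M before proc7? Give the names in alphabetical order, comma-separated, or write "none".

Target proc7 = [Wed 22:00, Thu 06:00].
Intermediaries M with M before proc7: none.
Union: none.

none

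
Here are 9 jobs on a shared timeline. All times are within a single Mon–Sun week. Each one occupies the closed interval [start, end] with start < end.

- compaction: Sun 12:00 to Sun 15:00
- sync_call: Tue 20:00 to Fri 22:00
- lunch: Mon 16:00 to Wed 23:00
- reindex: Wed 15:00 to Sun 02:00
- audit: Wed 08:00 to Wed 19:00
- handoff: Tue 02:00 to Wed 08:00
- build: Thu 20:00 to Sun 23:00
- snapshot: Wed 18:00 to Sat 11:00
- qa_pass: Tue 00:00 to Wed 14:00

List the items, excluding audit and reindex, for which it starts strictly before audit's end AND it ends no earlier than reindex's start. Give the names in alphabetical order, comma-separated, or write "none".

Conditions: its start is strictly before audit's end (X.start < Wed 19:00) AND its end is no earlier than reindex's start (X.end >= Wed 15:00).
build: start Thu 20:00 < Wed 19:00? ✗; end Sun 23:00 >= Wed 15:00? ✓ → no.
compaction: start Sun 12:00 < Wed 19:00? ✗; end Sun 15:00 >= Wed 15:00? ✓ → no.
handoff: start Tue 02:00 < Wed 19:00? ✓; end Wed 08:00 >= Wed 15:00? ✗ → no.
lunch: start Mon 16:00 < Wed 19:00? ✓; end Wed 23:00 >= Wed 15:00? ✓ → yes.
qa_pass: start Tue 00:00 < Wed 19:00? ✓; end Wed 14:00 >= Wed 15:00? ✗ → no.
snapshot: start Wed 18:00 < Wed 19:00? ✓; end Sat 11:00 >= Wed 15:00? ✓ → yes.
sync_call: start Tue 20:00 < Wed 19:00? ✓; end Fri 22:00 >= Wed 15:00? ✓ → yes.
Result: lunch, snapshot, sync_call.

lunch, snapshot, sync_call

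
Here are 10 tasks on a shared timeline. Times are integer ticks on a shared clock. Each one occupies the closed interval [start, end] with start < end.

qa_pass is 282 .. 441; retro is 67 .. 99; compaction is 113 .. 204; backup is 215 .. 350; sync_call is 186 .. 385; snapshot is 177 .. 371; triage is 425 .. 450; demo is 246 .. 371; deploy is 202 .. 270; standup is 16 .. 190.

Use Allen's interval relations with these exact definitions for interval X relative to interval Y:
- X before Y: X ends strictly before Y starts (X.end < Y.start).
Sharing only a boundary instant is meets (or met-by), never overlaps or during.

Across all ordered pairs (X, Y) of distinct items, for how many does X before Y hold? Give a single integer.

23

Checking all 90 ordered pairs for relation 'before'; matching pairs in alphabetical order:
(backup, triage): backup before triage ✓
(compaction, backup): compaction before backup ✓
(compaction, demo): compaction before demo ✓
(compaction, qa_pass): compaction before qa_pass ✓
(compaction, triage): compaction before triage ✓
(demo, triage): demo before triage ✓
(deploy, qa_pass): deploy before qa_pass ✓
(deploy, triage): deploy before triage ✓
(retro, backup): retro before backup ✓
(retro, compaction): retro before compaction ✓
(retro, demo): retro before demo ✓
(retro, deploy): retro before deploy ✓
(retro, qa_pass): retro before qa_pass ✓
(retro, snapshot): retro before snapshot ✓
(retro, sync_call): retro before sync_call ✓
(retro, triage): retro before triage ✓
(snapshot, triage): snapshot before triage ✓
(standup, backup): standup before backup ✓
(standup, demo): standup before demo ✓
(standup, deploy): standup before deploy ✓
(standup, qa_pass): standup before qa_pass ✓
(standup, triage): standup before triage ✓
(sync_call, triage): sync_call before triage ✓
Count: 23.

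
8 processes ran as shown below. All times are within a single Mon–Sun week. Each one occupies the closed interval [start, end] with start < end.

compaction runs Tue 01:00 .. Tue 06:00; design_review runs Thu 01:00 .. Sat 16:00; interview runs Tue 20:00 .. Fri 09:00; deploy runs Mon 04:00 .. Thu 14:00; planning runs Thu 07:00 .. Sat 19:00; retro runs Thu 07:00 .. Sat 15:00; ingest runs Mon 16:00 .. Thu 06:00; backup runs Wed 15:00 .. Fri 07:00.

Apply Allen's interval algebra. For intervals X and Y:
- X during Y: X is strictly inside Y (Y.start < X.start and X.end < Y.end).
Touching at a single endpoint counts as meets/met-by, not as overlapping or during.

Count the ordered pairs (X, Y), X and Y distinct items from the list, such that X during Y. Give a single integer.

5

Checking all 56 ordered pairs for relation 'during'; matching pairs in alphabetical order:
(backup, interview): backup during interview ✓
(compaction, deploy): compaction during deploy ✓
(compaction, ingest): compaction during ingest ✓
(ingest, deploy): ingest during deploy ✓
(retro, design_review): retro during design_review ✓
Count: 5.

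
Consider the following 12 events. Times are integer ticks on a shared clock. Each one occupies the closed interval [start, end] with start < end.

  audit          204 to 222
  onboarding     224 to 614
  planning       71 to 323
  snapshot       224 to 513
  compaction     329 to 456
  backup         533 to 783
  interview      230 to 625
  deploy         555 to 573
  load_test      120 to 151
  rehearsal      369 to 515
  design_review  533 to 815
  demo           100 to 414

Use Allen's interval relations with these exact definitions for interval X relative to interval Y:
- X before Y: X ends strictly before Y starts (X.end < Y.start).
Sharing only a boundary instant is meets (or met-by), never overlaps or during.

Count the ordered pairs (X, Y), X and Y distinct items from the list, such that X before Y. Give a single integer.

34

Checking all 132 ordered pairs for relation 'before'; matching pairs in alphabetical order:
(audit, backup): audit before backup ✓
(audit, compaction): audit before compaction ✓
(audit, deploy): audit before deploy ✓
(audit, design_review): audit before design_review ✓
(audit, interview): audit before interview ✓
(audit, onboarding): audit before onboarding ✓
(audit, rehearsal): audit before rehearsal ✓
(audit, snapshot): audit before snapshot ✓
(compaction, backup): compaction before backup ✓
(compaction, deploy): compaction before deploy ✓
(compaction, design_review): compaction before design_review ✓
(demo, backup): demo before backup ✓
(demo, deploy): demo before deploy ✓
(demo, design_review): demo before design_review ✓
(load_test, audit): load_test before audit ✓
(load_test, backup): load_test before backup ✓
(load_test, compaction): load_test before compaction ✓
(load_test, deploy): load_test before deploy ✓
(load_test, design_review): load_test before design_review ✓
(load_test, interview): load_test before interview ✓
(load_test, onboarding): load_test before onboarding ✓
(load_test, rehearsal): load_test before rehearsal ✓
(load_test, snapshot): load_test before snapshot ✓
(planning, backup): planning before backup ✓
... plus 10 further pairs not listed.
Count: 34.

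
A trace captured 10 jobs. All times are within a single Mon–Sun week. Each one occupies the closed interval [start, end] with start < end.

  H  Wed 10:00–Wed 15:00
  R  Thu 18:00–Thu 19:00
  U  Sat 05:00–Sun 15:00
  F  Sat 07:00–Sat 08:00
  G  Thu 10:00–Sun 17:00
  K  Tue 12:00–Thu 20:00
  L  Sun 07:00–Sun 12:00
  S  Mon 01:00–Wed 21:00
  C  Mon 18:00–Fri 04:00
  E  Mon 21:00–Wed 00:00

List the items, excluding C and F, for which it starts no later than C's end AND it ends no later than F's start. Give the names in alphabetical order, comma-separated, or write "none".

Conditions: its start is no later than C's end (X.start <= Fri 04:00) AND its end is no later than F's start (X.end <= Sat 07:00).
E: start Mon 21:00 <= Fri 04:00? ✓; end Wed 00:00 <= Sat 07:00? ✓ → yes.
G: start Thu 10:00 <= Fri 04:00? ✓; end Sun 17:00 <= Sat 07:00? ✗ → no.
H: start Wed 10:00 <= Fri 04:00? ✓; end Wed 15:00 <= Sat 07:00? ✓ → yes.
K: start Tue 12:00 <= Fri 04:00? ✓; end Thu 20:00 <= Sat 07:00? ✓ → yes.
L: start Sun 07:00 <= Fri 04:00? ✗; end Sun 12:00 <= Sat 07:00? ✗ → no.
R: start Thu 18:00 <= Fri 04:00? ✓; end Thu 19:00 <= Sat 07:00? ✓ → yes.
S: start Mon 01:00 <= Fri 04:00? ✓; end Wed 21:00 <= Sat 07:00? ✓ → yes.
U: start Sat 05:00 <= Fri 04:00? ✗; end Sun 15:00 <= Sat 07:00? ✗ → no.
Result: E, H, K, R, S.

E, H, K, R, S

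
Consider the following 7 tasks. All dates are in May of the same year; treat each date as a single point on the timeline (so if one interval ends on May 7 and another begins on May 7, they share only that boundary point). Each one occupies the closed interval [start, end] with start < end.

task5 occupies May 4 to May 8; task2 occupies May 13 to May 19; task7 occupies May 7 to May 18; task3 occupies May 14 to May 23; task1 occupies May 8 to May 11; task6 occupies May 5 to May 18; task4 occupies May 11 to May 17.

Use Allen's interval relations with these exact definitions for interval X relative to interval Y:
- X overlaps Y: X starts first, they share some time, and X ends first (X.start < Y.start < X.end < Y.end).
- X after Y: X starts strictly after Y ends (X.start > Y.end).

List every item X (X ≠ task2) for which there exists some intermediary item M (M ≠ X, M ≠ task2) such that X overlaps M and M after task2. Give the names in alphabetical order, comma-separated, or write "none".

Target task2 = [May 13, May 19].
Intermediaries M with M after task2: none.
Union: none.

none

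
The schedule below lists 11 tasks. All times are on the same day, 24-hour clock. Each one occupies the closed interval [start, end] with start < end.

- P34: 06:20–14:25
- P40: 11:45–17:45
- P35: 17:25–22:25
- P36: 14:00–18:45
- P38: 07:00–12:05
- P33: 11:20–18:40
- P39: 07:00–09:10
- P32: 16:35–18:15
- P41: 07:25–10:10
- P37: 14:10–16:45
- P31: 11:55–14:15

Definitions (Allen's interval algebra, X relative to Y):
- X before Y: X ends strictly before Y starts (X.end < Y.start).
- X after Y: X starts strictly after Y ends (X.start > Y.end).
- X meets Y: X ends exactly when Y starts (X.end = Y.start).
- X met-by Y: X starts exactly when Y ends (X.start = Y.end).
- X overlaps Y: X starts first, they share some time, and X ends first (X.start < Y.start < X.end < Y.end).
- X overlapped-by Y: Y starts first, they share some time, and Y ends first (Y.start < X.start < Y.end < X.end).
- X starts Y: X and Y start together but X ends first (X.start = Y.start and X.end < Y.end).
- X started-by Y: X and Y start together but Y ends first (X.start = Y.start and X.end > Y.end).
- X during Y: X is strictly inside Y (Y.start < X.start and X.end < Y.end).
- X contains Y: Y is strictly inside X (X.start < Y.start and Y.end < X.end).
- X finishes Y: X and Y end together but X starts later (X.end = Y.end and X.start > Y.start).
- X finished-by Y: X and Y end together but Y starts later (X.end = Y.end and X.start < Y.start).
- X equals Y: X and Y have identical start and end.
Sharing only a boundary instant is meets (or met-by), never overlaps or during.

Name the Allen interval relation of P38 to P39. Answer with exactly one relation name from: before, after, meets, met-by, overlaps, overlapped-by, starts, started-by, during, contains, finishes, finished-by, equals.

P38 = [07:00, 12:05]; P39 = [07:00, 09:10].
Compare endpoints: P38.start = P39.start, P38.start < P39.end, P38.end > P39.start, P38.end > P39.end.
That pattern is 'started-by'.

started-by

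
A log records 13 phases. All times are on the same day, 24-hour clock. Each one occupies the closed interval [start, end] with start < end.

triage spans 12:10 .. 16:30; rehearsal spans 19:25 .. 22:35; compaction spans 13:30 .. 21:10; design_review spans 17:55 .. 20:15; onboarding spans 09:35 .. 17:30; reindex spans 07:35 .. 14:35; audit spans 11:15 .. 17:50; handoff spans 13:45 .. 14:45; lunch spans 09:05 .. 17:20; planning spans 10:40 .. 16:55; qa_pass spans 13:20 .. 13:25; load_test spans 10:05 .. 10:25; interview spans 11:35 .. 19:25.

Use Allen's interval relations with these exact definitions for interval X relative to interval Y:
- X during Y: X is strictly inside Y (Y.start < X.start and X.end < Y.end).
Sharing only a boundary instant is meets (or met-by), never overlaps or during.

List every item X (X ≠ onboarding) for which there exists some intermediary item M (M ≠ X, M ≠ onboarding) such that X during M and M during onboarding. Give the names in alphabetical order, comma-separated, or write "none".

handoff, qa_pass, triage

Target onboarding = [09:35, 17:30].
Intermediaries M with M during onboarding: handoff, load_test, planning, qa_pass, triage.
Via handoff — items with X during handoff: none.
Via load_test — items with X during load_test: none.
Via planning — items with X during planning: handoff, qa_pass, triage.
Via qa_pass — items with X during qa_pass: none.
Via triage — items with X during triage: handoff, qa_pass.
Union: handoff, qa_pass, triage.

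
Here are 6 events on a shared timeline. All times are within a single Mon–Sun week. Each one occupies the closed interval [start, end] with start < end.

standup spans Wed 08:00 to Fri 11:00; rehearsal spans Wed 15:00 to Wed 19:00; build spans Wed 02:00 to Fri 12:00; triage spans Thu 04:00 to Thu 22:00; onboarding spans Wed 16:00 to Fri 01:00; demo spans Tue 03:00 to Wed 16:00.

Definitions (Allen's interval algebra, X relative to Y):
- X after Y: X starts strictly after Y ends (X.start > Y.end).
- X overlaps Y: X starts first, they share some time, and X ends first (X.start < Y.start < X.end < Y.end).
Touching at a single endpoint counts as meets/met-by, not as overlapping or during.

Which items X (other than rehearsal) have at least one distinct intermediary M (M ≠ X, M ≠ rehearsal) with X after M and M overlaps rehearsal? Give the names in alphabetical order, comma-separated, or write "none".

triage

Target rehearsal = [Wed 15:00, Wed 19:00].
Intermediaries M with M overlaps rehearsal: demo.
Via demo — items with X after demo: triage.
Union: triage.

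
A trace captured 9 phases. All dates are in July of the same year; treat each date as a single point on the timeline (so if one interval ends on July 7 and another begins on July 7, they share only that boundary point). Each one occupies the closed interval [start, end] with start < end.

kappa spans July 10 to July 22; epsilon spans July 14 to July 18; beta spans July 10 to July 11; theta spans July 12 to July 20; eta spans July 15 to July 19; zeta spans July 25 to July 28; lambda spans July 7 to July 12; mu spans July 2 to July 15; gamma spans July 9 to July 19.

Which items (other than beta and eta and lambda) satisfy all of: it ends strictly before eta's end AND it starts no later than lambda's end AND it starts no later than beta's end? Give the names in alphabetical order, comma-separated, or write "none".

mu

Conditions: its end is strictly before eta's end (X.end < July 19) AND its start is no later than lambda's end (X.start <= July 12) AND its start is no later than beta's end (X.start <= July 11).
epsilon: end July 18 < July 19? ✓; start July 14 <= July 12? ✗; start July 14 <= July 11? ✗ → no.
gamma: end July 19 < July 19? ✗; start July 9 <= July 12? ✓; start July 9 <= July 11? ✓ → no.
kappa: end July 22 < July 19? ✗; start July 10 <= July 12? ✓; start July 10 <= July 11? ✓ → no.
mu: end July 15 < July 19? ✓; start July 2 <= July 12? ✓; start July 2 <= July 11? ✓ → yes.
theta: end July 20 < July 19? ✗; start July 12 <= July 12? ✓; start July 12 <= July 11? ✗ → no.
zeta: end July 28 < July 19? ✗; start July 25 <= July 12? ✗; start July 25 <= July 11? ✗ → no.
Result: mu.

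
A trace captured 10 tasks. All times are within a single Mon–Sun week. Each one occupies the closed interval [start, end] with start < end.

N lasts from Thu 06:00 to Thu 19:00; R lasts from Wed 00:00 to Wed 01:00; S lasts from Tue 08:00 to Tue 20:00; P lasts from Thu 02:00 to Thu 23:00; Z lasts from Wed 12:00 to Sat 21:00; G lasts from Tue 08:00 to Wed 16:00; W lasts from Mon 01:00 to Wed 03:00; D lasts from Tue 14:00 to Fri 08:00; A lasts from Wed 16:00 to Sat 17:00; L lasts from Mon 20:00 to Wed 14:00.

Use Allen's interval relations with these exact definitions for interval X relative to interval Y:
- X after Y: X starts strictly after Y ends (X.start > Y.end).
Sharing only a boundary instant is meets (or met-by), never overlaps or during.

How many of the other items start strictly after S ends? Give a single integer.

5

Target S = [Tue 08:00, Tue 20:00].
A [Wed 16:00, Sat 17:00] → after → counts.
D [Tue 14:00, Fri 08:00] → overlapped-by → no.
G [Tue 08:00, Wed 16:00] → started-by → no.
L [Mon 20:00, Wed 14:00] → contains → no.
N [Thu 06:00, Thu 19:00] → after → counts.
P [Thu 02:00, Thu 23:00] → after → counts.
R [Wed 00:00, Wed 01:00] → after → counts.
W [Mon 01:00, Wed 03:00] → contains → no.
Z [Wed 12:00, Sat 21:00] → after → counts.
Total: 5.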